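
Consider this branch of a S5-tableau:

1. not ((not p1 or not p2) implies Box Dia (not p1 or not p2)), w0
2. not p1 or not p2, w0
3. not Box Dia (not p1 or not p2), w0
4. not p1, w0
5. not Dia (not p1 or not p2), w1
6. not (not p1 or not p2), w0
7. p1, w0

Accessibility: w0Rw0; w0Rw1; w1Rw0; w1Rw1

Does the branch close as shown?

Yes, closed

Both p1 and not p1 appear at w0.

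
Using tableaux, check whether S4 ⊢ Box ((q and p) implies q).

Tableau for the negation not Box ((q and p) implies q):
1. not Box ((q and p) implies q), w0
2. not ((q and p) implies q), w1
3. q and p, w1
4. not q, w1
5. q, w1
6. p, w1
Accessibility: w0Rw0, w0Rw1, w1Rw1
Branch closes: q and not q both at w1.
Every branch of the negation's tableau closes; the branch above is one of them.

Valid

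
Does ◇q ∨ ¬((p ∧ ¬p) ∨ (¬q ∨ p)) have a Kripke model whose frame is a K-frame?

1. ◇q ∨ ¬((p ∧ ¬p) ∨ (¬q ∨ p)), 0
2. ¬((p ∧ ¬p) ∨ (¬q ∨ p)), 0
3. ¬(p ∧ ¬p), 0
4. ¬(¬q ∨ p), 0
5. q, 0
6. ¬p, 0

Satisfiable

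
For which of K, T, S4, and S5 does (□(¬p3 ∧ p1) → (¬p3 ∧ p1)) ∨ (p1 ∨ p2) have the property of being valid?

T-tableau for the negation ¬((□(¬p3 ∧ p1) → (¬p3 ∧ p1)) ∨ (p1 ∨ p2)):
1. ¬((□(¬p3 ∧ p1) → (¬p3 ∧ p1)) ∨ (p1 ∨ p2)), u
2. ¬(□(¬p3 ∧ p1) → (¬p3 ∧ p1)), u
3. ¬(p1 ∨ p2), u
4. □(¬p3 ∧ p1), u
5. ¬(¬p3 ∧ p1), u
6. ¬p1, u
7. ¬p2, u
8. ¬p3 ∧ p1, u
9. ¬p3, u
10. p1, u
Accessibility: uRu
Branch closes: p1 and ¬p1 both at u.
Every branch closes (one shown): valid in T, hence also in S4, S5 (every theorem of T is a theorem of S4 and S5).
K-tableau for the negation ¬((□(¬p3 ∧ p1) → (¬p3 ∧ p1)) ∨ (p1 ∨ p2)):
1. ¬((□(¬p3 ∧ p1) → (¬p3 ∧ p1)) ∨ (p1 ∨ p2)), u
2. ¬(□(¬p3 ∧ p1) → (¬p3 ∧ p1)), u
3. ¬(p1 ∨ p2), u
4. □(¬p3 ∧ p1), u
5. ¬(¬p3 ∧ p1), u
6. ¬p1, u
7. ¬p2, u
Complete open branch: countermodel on a K-frame, so not valid in K.

T, S4, S5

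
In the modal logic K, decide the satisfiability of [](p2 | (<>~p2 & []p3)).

1. [](p2 | (<>~p2 & []p3)), u

Satisfiable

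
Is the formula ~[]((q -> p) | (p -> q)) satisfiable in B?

Unsatisfiable (every branch closes)

1. ~[]((q -> p) | (p -> q)), w0
2. ~((q -> p) | (p -> q)), w1   [~[]-rule on 1: fresh world w1, w0Rw1]
3. ~(q -> p), w1   [~|-rule on 2]
4. ~(p -> q), w1   [~|-rule on 2]
5. q, w1   [~->-rule on 3]
6. ~p, w1   [~->-rule on 3]
7. p, w1   [~->-rule on 4]
8. ~q, w1   [~->-rule on 4]
Accessibility: w0Rw0, w0Rw1, w1Rw0, w1Rw1
Branch closes: p and ~p both at w1.
Every branch closes; the branch above is one of them.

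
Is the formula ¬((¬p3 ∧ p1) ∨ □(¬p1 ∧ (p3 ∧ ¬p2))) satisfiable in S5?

Satisfiable (open branch found)

1. ¬((¬p3 ∧ p1) ∨ □(¬p1 ∧ (p3 ∧ ¬p2))), w0
2. ¬(¬p3 ∧ p1), w0   [¬∨-rule on 1]
3. ¬□(¬p1 ∧ (p3 ∧ ¬p2)), w0   [¬∨-rule on 1]
4. ¬p1, w0   [¬∧-rule on 2 (branches; this branch)]
5. ¬(¬p1 ∧ (p3 ∧ ¬p2)), w1   [¬□-rule on 3: fresh world w1, w0Rw1]
6. ¬(p3 ∧ ¬p2), w1   [¬∧-rule on 5 (branches; this branch)]
7. p2, w1   [¬∧-rule on 6 (branches; this branch)]
Accessibility: w0Rw0, w0Rw1, w1Rw0, w1Rw1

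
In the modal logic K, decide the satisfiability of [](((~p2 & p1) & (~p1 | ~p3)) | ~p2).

Satisfiable (open branch found)

1. [](((~p2 & p1) & (~p1 | ~p3)) | ~p2), w0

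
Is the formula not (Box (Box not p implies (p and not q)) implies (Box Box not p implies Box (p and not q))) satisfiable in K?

1. not (Box (Box not p implies (p and not q)) implies (Box Box not p implies Box (p and not q))), u
2. Box (Box not p implies (p and not q)), u   [neg-implies-rule on 1]
3. not (Box Box not p implies Box (p and not q)), u   [neg-implies-rule on 1]
4. Box Box not p, u   [neg-implies-rule on 3]
5. not Box (p and not q), u   [neg-implies-rule on 3]
6. not (p and not q), v   [neg-Box-rule on 5: fresh world v, uRv]
7. Box not p implies (p and not q), v   [Box-rule on 2 via uRv]
8. Box not p, v   [Box-rule on 4 via uRv]
9. q, v   [neg-and-rule on 6 (branches; this branch)]
10. not Box not p, v   [implies-rule on 7 (branches; this branch)]
11. p, w   [neg-Box-rule on 10: fresh world w, vRw]
12. not p, w   [Box-rule on 8 via vRw]
Accessibility: uRv, vRw
Branch closes: p and not p both at w.
(One branch shown.) All branches close.

No, unsatisfiable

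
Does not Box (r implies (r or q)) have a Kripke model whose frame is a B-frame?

1. not Box (r implies (r or q)), u
2. not (r implies (r or q)), v
3. r, v
4. not (r or q), v
5. not r, v
6. not q, v
Accessibility: uRu, uRv, vRu, vRv
Branch closes: r and not r both at v.
(One branch shown.) All branches close.

Unsatisfiable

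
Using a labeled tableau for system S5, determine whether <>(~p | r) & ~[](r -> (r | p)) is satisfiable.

1. <>(~p | r) & ~[](r -> (r | p)), 0
2. <>(~p | r), 0
3. ~[](r -> (r | p)), 0
4. ~p | r, 1
5. r, 1
6. ~(r -> (r | p)), 2
7. r, 2
8. ~(r | p), 2
9. ~r, 2
10. ~p, 2
Accessibility: 0R0, 0R1, 0R2, 1R0, 1R1, 1R2, 2R0, 2R1, 2R2
Branch closes: r and ~r both at 2.
(One branch shown.) All branches close.

No, unsatisfiable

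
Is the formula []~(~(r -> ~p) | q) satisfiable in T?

1. []~(~(r -> ~p) | q), u
2. ~(~(r -> ~p) | q), u
3. r -> ~p, u
4. ~q, u
5. ~p, u
Accessibility: uRu

Satisfiable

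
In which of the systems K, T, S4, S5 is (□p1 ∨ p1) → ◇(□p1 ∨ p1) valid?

T, S4, S5

T-tableau for the negation ¬((□p1 ∨ p1) → ◇(□p1 ∨ p1)):
1. ¬((□p1 ∨ p1) → ◇(□p1 ∨ p1)), w0
2. □p1 ∨ p1, w0   [¬→-rule on 1]
3. ¬◇(□p1 ∨ p1), w0   [¬→-rule on 1]
4. ¬(□p1 ∨ p1), w0   [¬◇-rule on 3 via w0Rw0]
5. ¬□p1, w0   [¬∨-rule on 4]
6. ¬p1, w0   [¬∨-rule on 4]
7. □p1, w0   [∨-rule on 2 (branches; this branch)]
8. p1, w0   [□-rule on 7 via w0Rw0]
Accessibility: w0Rw0
Branch closes: p1 and ¬p1 both at w0.
Every branch closes (one shown): valid in T, hence also in S4, S5 (every theorem of T is a theorem of S4 and S5).
K-tableau for the negation ¬((□p1 ∨ p1) → ◇(□p1 ∨ p1)):
1. ¬((□p1 ∨ p1) → ◇(□p1 ∨ p1)), w0
2. □p1 ∨ p1, w0   [¬→-rule on 1]
3. ¬◇(□p1 ∨ p1), w0   [¬→-rule on 1]
4. p1, w0   [∨-rule on 2 (branches; this branch)]
Complete open branch: countermodel on a K-frame, so not valid in K.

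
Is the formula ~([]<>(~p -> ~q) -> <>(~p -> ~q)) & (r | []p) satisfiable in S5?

1. ~([]<>(~p -> ~q) -> <>(~p -> ~q)) & (r | []p), w0
2. ~([]<>(~p -> ~q) -> <>(~p -> ~q)), w0
3. r | []p, w0
4. []<>(~p -> ~q), w0
5. ~<>(~p -> ~q), w0
6. <>(~p -> ~q), w0
7. ~(~p -> ~q), w0
8. ~p, w0
9. q, w0
10. r, w0
11. ~p -> ~q, w1
12. <>(~p -> ~q), w1
13. ~(~p -> ~q), w1
14. ~p, w1
15. q, w1
16. ~q, w1
Accessibility: w0Rw0, w0Rw1, w1Rw0, w1Rw1
Branch closes: q and ~q both at w1.
All branches of the tableau close; one closing branch shown above.

No, unsatisfiable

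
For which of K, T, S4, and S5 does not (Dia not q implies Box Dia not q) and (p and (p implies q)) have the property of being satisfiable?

S5-tableau for the formula:
1. not (Dia not q implies Box Dia not q) and (p and (p implies q)), w0
2. not (Dia not q implies Box Dia not q), w0
3. p and (p implies q), w0
4. Dia not q, w0
5. not Box Dia not q, w0
6. p, w0
7. p implies q, w0
8. q, w0
9. not q, w1
10. not Dia not q, w2
11. q, w1
Accessibility: w0Rw0, w0Rw1, w0Rw2, w1Rw0, w1Rw1, w1Rw2, w2Rw0, w2Rw1, w2Rw2
Branch closes: q and not q both at w1.
Every branch closes (one shown): unsatisfiable in S5.
S4-tableau for the formula:
1. not (Dia not q implies Box Dia not q) and (p and (p implies q)), w0
2. not (Dia not q implies Box Dia not q), w0
3. p and (p implies q), w0
4. Dia not q, w0
5. not Box Dia not q, w0
6. p, w0
7. p implies q, w0
8. q, w0
9. not q, w1
10. not Dia not q, w2
11. q, w2
Accessibility: w0Rw0, w0Rw1, w0Rw2, w1Rw1, w2Rw2
Complete open branch: satisfiable in S4, hence also in K, T (this S4-model is also a K-model and a T-model).

K, T, S4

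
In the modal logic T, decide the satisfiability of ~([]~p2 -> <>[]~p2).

1. ~([]~p2 -> <>[]~p2), w0
2. []~p2, w0
3. ~<>[]~p2, w0
4. ~p2, w0
5. ~[]~p2, w0
6. p2, w1
7. ~p2, w1
Accessibility: w0Rw0, w0Rw1, w1Rw1
Branch closes: p2 and ~p2 both at w1.
Every branch closes; the branch above is one of them.

Unsatisfiable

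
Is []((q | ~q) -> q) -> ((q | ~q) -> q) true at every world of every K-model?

Not valid

Tableau for the negation ~([]((q | ~q) -> q) -> ((q | ~q) -> q)):
1. ~([]((q | ~q) -> q) -> ((q | ~q) -> q)), w0
2. []((q | ~q) -> q), w0
3. ~((q | ~q) -> q), w0
4. q | ~q, w0
5. ~q, w0
The negation has an open branch (countermodel exists).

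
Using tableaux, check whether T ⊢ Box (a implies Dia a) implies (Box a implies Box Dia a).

Yes, valid

Tableau for the negation not (Box (a implies Dia a) implies (Box a implies Box Dia a)):
1. not (Box (a implies Dia a) implies (Box a implies Box Dia a)), w0
2. Box (a implies Dia a), w0
3. not (Box a implies Box Dia a), w0
4. Box a, w0
5. not Box Dia a, w0
6. a implies Dia a, w0
7. a, w0
8. Dia a, w0
9. not Dia a, w1
10. a implies Dia a, w1
11. a, w1
12. not a, w1
Accessibility: w0Rw0, w0Rw1, w1Rw1
Branch closes: a and not a both at w1.
All branches of the negation close; one closing branch shown above.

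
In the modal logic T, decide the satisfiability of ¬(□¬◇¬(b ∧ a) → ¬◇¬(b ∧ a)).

1. ¬(□¬◇¬(b ∧ a) → ¬◇¬(b ∧ a)), u
2. □¬◇¬(b ∧ a), u
3. ◇¬(b ∧ a), u
4. ¬◇¬(b ∧ a), u
5. b ∧ a, u
6. b, u
7. a, u
8. ¬(b ∧ a), v
9. ¬◇¬(b ∧ a), v
10. b ∧ a, v
11. b, v
12. a, v
13. ¬a, v
Accessibility: uRu, uRv, vRv
Branch closes: a and ¬a both at v.
(One branch shown.) All branches close.

Unsatisfiable (every branch closes)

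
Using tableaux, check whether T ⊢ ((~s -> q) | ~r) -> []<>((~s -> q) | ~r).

Tableau for the negation ~(((~s -> q) | ~r) -> []<>((~s -> q) | ~r)):
1. ~(((~s -> q) | ~r) -> []<>((~s -> q) | ~r)), w0
2. (~s -> q) | ~r, w0
3. ~[]<>((~s -> q) | ~r), w0
4. ~r, w0
5. ~<>((~s -> q) | ~r), w1
6. ~((~s -> q) | ~r), w1
7. ~(~s -> q), w1
8. r, w1
9. ~s, w1
10. ~q, w1
Accessibility: w0Rw0, w0Rw1, w1Rw1
The negation has an open branch (countermodel exists).

Not valid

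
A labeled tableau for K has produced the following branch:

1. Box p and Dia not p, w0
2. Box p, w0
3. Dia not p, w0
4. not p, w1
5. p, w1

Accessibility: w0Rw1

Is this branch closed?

Closed

Both p and not p appear at w1.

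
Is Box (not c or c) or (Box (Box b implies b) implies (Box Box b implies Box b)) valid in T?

Yes, valid

Tableau for the negation not (Box (not c or c) or (Box (Box b implies b) implies (Box Box b implies Box b))):
1. not (Box (not c or c) or (Box (Box b implies b) implies (Box Box b implies Box b))), w0
2. not Box (not c or c), w0
3. not (Box (Box b implies b) implies (Box Box b implies Box b)), w0
4. Box (Box b implies b), w0
5. not (Box Box b implies Box b), w0
6. Box Box b, w0
7. not Box b, w0
8. Box b implies b, w0
9. Box b, w0
10. b, w0
11. not (not c or c), w1
12. c, w1
13. not c, w1
Accessibility: w0Rw0, w0Rw1, w1Rw1
Branch closes: c and not c both at w1.
All branches of the negation close; one closing branch shown above.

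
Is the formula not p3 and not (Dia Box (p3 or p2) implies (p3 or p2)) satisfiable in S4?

1. not p3 and not (Dia Box (p3 or p2) implies (p3 or p2)), u
2. not p3, u
3. not (Dia Box (p3 or p2) implies (p3 or p2)), u
4. Dia Box (p3 or p2), u
5. not (p3 or p2), u
6. not p2, u
7. Box (p3 or p2), v
8. p3 or p2, v
9. p2, v
Accessibility: uRu, uRv, vRv

Satisfiable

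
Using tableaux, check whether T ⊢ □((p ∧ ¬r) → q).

No, not valid

Tableau for the negation ¬□((p ∧ ¬r) → q):
1. ¬□((p ∧ ¬r) → q), w0
2. ¬((p ∧ ¬r) → q), w1   [¬□-rule on 1: fresh world w1, w0Rw1]
3. p ∧ ¬r, w1   [¬→-rule on 2]
4. ¬q, w1   [¬→-rule on 2]
5. p, w1   [∧-rule on 3]
6. ¬r, w1   [∧-rule on 3]
Accessibility: w0Rw0, w0Rw1, w1Rw1
The negation has an open branch (countermodel exists).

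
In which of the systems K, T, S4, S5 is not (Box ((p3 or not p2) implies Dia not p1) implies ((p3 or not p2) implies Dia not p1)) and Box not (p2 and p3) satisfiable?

K

T-tableau for the formula:
1. not (Box ((p3 or not p2) implies Dia not p1) implies ((p3 or not p2) implies Dia not p1)) and Box not (p2 and p3), 0
2. not (Box ((p3 or not p2) implies Dia not p1) implies ((p3 or not p2) implies Dia not p1)), 0   [and-rule on 1]
3. Box not (p2 and p3), 0   [and-rule on 1]
4. Box ((p3 or not p2) implies Dia not p1), 0   [neg-implies-rule on 2]
5. not ((p3 or not p2) implies Dia not p1), 0   [neg-implies-rule on 2]
6. p3 or not p2, 0   [neg-implies-rule on 5]
7. not Dia not p1, 0   [neg-implies-rule on 5]
8. not (p2 and p3), 0   [Box-rule on 3 via 0R0]
9. (p3 or not p2) implies Dia not p1, 0   [Box-rule on 4 via 0R0]
10. p1, 0   [neg-Dia-rule on 7 via 0R0]
11. not p2, 0   [or-rule on 6 (branches; this branch)]
12. not p3, 0   [neg-and-rule on 8 (branches; this branch)]
13. Dia not p1, 0   [implies-rule on 9 (branches; this branch)]
14. not p1, 1   [Dia-rule on 13: fresh world 1, 0R1]
15. not (p2 and p3), 1   [Box-rule on 3 via 0R1]
16. (p3 or not p2) implies Dia not p1, 1   [Box-rule on 4 via 0R1]
17. p1, 1   [neg-Dia-rule on 7 via 0R1]
Accessibility: 0R0, 0R1, 1R1
Branch closes: p1 and not p1 both at 1.
Every branch closes (one shown): unsatisfiable in T, hence also in S4, S5 (every S4/S5-frame is a T-frame).
K-tableau for the formula:
1. not (Box ((p3 or not p2) implies Dia not p1) implies ((p3 or not p2) implies Dia not p1)) and Box not (p2 and p3), 0
2. not (Box ((p3 or not p2) implies Dia not p1) implies ((p3 or not p2) implies Dia not p1)), 0   [and-rule on 1]
3. Box not (p2 and p3), 0   [and-rule on 1]
4. Box ((p3 or not p2) implies Dia not p1), 0   [neg-implies-rule on 2]
5. not ((p3 or not p2) implies Dia not p1), 0   [neg-implies-rule on 2]
6. p3 or not p2, 0   [neg-implies-rule on 5]
7. not Dia not p1, 0   [neg-implies-rule on 5]
8. not p2, 0   [or-rule on 6 (branches; this branch)]
Complete open branch: satisfiable in K.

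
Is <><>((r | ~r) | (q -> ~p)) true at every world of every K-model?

Tableau for the negation ~<><>((r | ~r) | (q -> ~p)):
1. ~<><>((r | ~r) | (q -> ~p)), 0
The negation has an open branch (countermodel exists).

Not valid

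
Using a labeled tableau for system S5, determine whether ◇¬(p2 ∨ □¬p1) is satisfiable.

Satisfiable

1. ◇¬(p2 ∨ □¬p1), w0
2. ¬(p2 ∨ □¬p1), w1   [◇-rule on 1: fresh world w1, w0Rw1]
3. ¬p2, w1   [¬∨-rule on 2]
4. ¬□¬p1, w1   [¬∨-rule on 2]
5. p1, w2   [¬□-rule on 4: fresh world w2, w1Rw2]
Accessibility: w0Rw0, w0Rw1, w0Rw2, w1Rw0, w1Rw1, w1Rw2, w2Rw0, w2Rw1, w2Rw2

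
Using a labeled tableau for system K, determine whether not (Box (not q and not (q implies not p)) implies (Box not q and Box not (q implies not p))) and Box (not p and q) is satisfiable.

Unsatisfiable

1. not (Box (not q and not (q implies not p)) implies (Box not q and Box not (q implies not p))) and Box (not p and q), u
2. not (Box (not q and not (q implies not p)) implies (Box not q and Box not (q implies not p))), u
3. Box (not p and q), u
4. Box (not q and not (q implies not p)), u
5. not (Box not q and Box not (q implies not p)), u
6. not Box not (q implies not p), u
7. q implies not p, v
8. not p and q, v
9. not p, v
10. q, v
11. not q and not (q implies not p), v
12. not q, v
13. not (q implies not p), v
Accessibility: uRv
Branch closes: q and not q both at v.
(One branch shown.) All branches close.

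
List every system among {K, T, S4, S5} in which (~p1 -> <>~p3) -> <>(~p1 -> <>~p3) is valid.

K-tableau for the negation ~((~p1 -> <>~p3) -> <>(~p1 -> <>~p3)):
1. ~((~p1 -> <>~p3) -> <>(~p1 -> <>~p3)), w0
2. ~p1 -> <>~p3, w0
3. ~<>(~p1 -> <>~p3), w0
4. <>~p3, w0
5. ~p3, w1
6. ~(~p1 -> <>~p3), w1
7. ~p1, w1
8. ~<>~p3, w1
Accessibility: w0Rw1
Complete open branch: countermodel on a K-frame, so not valid in K.
T-tableau for the negation ~((~p1 -> <>~p3) -> <>(~p1 -> <>~p3)):
1. ~((~p1 -> <>~p3) -> <>(~p1 -> <>~p3)), w0
2. ~p1 -> <>~p3, w0
3. ~<>(~p1 -> <>~p3), w0
4. ~(~p1 -> <>~p3), w0
5. ~p1, w0
6. ~<>~p3, w0
7. p3, w0
8. <>~p3, w0
9. ~p3, w1
10. ~(~p1 -> <>~p3), w1
11. ~p1, w1
12. ~<>~p3, w1
13. p3, w1
Accessibility: w0Rw0, w0Rw1, w1Rw1
Branch closes: p3 and ~p3 both at w1.
Every branch closes (one shown): valid in T, hence also in S4, S5 (every theorem of T is a theorem of S4 and S5).

T, S4, S5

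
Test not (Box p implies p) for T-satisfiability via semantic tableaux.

1. not (Box p implies p), u
2. Box p, u   [neg-implies-rule on 1]
3. not p, u   [neg-implies-rule on 1]
4. p, u   [Box-rule on 2 via uRu]
Accessibility: uRu
Branch closes: p and not p both at u.
All branches of the tableau close; one closing branch shown above.

Unsatisfiable (every branch closes)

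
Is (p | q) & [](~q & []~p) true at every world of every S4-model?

Tableau for the negation ~((p | q) & [](~q & []~p)):
1. ~((p | q) & [](~q & []~p)), u
2. ~[](~q & []~p), u
3. ~(~q & []~p), v
4. ~[]~p, v
5. p, w
Accessibility: uRu, uRv, uRw, vRv, vRw, wRw
The negation has an open branch (countermodel exists).

Invalid (countermodel exists)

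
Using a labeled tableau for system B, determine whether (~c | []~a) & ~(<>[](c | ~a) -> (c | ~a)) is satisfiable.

1. (~c | []~a) & ~(<>[](c | ~a) -> (c | ~a)), w0
2. ~c | []~a, w0
3. ~(<>[](c | ~a) -> (c | ~a)), w0
4. <>[](c | ~a), w0
5. ~(c | ~a), w0
6. ~c, w0
7. a, w0
8. [](c | ~a), w1
9. c | ~a, w0
10. c | ~a, w1
11. ~a, w0
Accessibility: w0Rw0, w0Rw1, w1Rw0, w1Rw1
Branch closes: a and ~a both at w0.
Every branch closes; the branch above is one of them.

Unsatisfiable (every branch closes)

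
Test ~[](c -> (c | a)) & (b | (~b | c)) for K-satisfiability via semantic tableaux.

Unsatisfiable

1. ~[](c -> (c | a)) & (b | (~b | c)), 0
2. ~[](c -> (c | a)), 0
3. b | (~b | c), 0
4. ~b | c, 0
5. c, 0
6. ~(c -> (c | a)), 1
7. c, 1
8. ~(c | a), 1
9. ~c, 1
10. ~a, 1
Accessibility: 0R1
Branch closes: c and ~c both at 1.
(One branch shown.) All branches close.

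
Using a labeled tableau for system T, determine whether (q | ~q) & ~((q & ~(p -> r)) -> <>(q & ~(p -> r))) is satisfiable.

1. (q | ~q) & ~((q & ~(p -> r)) -> <>(q & ~(p -> r))), u
2. q | ~q, u   [&-rule on 1]
3. ~((q & ~(p -> r)) -> <>(q & ~(p -> r))), u   [&-rule on 1]
4. q & ~(p -> r), u   [~->-rule on 3]
5. ~<>(q & ~(p -> r)), u   [~->-rule on 3]
6. q, u   [&-rule on 4]
7. ~(p -> r), u   [&-rule on 4]
8. p, u   [~->-rule on 7]
9. ~r, u   [~->-rule on 7]
10. ~(q & ~(p -> r)), u   [~<>-rule on 5 via uRu]
11. p -> r, u   [~&-rule on 10 (branches; this branch)]
12. r, u   [->-rule on 11 (branches; this branch)]
Accessibility: uRu
Branch closes: r and ~r both at u.
Every branch closes; the branch above is one of them.

Unsatisfiable (every branch closes)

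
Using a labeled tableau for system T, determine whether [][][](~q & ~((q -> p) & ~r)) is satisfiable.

1. [][][](~q & ~((q -> p) & ~r)), u
2. [][](~q & ~((q -> p) & ~r)), u   [[]-rule on 1 via uRu]
3. [](~q & ~((q -> p) & ~r)), u   [[]-rule on 2 via uRu]
4. ~q & ~((q -> p) & ~r), u   [[]-rule on 3 via uRu]
5. ~q, u   [&-rule on 4]
6. ~((q -> p) & ~r), u   [&-rule on 4]
7. r, u   [~&-rule on 6 (branches; this branch)]
Accessibility: uRu

Satisfiable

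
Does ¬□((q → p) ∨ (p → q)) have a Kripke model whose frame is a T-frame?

1. ¬□((q → p) ∨ (p → q)), 0
2. ¬((q → p) ∨ (p → q)), 1
3. ¬(q → p), 1
4. ¬(p → q), 1
5. q, 1
6. ¬p, 1
7. p, 1
8. ¬q, 1
Accessibility: 0R0, 0R1, 1R1
Branch closes: p and ¬p both at 1.
Every branch closes; the branch above is one of them.

Unsatisfiable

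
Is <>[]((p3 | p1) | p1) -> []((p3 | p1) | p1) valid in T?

Tableau for the negation ~(<>[]((p3 | p1) | p1) -> []((p3 | p1) | p1)):
1. ~(<>[]((p3 | p1) | p1) -> []((p3 | p1) | p1)), 0
2. <>[]((p3 | p1) | p1), 0
3. ~[]((p3 | p1) | p1), 0
4. []((p3 | p1) | p1), 1
5. (p3 | p1) | p1, 1
6. p1, 1
7. ~((p3 | p1) | p1), 2
8. ~(p3 | p1), 2
9. ~p1, 2
10. ~p3, 2
Accessibility: 0R0, 0R1, 0R2, 1R1, 2R2
The negation has an open branch (countermodel exists).

Not valid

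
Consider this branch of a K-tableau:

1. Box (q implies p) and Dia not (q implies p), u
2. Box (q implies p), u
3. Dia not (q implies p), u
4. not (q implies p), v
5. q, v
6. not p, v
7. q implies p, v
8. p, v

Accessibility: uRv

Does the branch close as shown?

Both p and not p appear at v.

Closed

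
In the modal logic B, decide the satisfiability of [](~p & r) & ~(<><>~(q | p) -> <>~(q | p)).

1. [](~p & r) & ~(<><>~(q | p) -> <>~(q | p)), u
2. [](~p & r), u
3. ~(<><>~(q | p) -> <>~(q | p)), u
4. <><>~(q | p), u
5. ~<>~(q | p), u
6. ~p & r, u
7. ~p, u
8. r, u
9. q | p, u
10. q, u
11. <>~(q | p), v
12. ~p & r, v
13. ~p, v
14. r, v
15. q | p, v
16. q, v
17. ~(q | p), w
18. ~q, w
19. ~p, w
Accessibility: uRu, uRv, vRu, vRv, vRw, wRv, wRw

Satisfiable (open branch found)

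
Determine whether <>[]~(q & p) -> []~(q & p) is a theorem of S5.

Valid in S5

Tableau for the negation ~(<>[]~(q & p) -> []~(q & p)):
1. ~(<>[]~(q & p) -> []~(q & p)), u
2. <>[]~(q & p), u
3. ~[]~(q & p), u
4. []~(q & p), v
5. ~(q & p), u
6. ~(q & p), v
7. ~p, u
8. ~p, v
9. q & p, w
10. q, w
11. p, w
12. ~(q & p), w
13. ~p, w
Accessibility: uRu, uRv, uRw, vRu, vRv, vRw, wRu, wRv, wRw
Branch closes: p and ~p both at w.
Every branch of the negation's tableau closes; the branch above is one of them.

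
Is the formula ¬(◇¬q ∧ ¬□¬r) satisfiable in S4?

1. ¬(◇¬q ∧ ¬□¬r), w0
2. □¬r, w0
3. ¬r, w0
Accessibility: w0Rw0

Satisfiable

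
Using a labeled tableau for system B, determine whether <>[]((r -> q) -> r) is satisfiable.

1. <>[]((r -> q) -> r), u
2. []((r -> q) -> r), v
3. (r -> q) -> r, u
4. (r -> q) -> r, v
5. r, u
6. r, v
Accessibility: uRu, uRv, vRu, vRv

Yes, satisfiable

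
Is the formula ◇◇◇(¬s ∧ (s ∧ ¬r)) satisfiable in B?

1. ◇◇◇(¬s ∧ (s ∧ ¬r)), u
2. ◇◇(¬s ∧ (s ∧ ¬r)), v
3. ◇(¬s ∧ (s ∧ ¬r)), w
4. ¬s ∧ (s ∧ ¬r), x
5. ¬s, x
6. s ∧ ¬r, x
7. s, x
8. ¬r, x
Accessibility: uRu, uRv, vRu, vRv, vRw, wRv, wRw, wRx, xRw, xRx
Branch closes: s and ¬s both at x.
Every branch closes; the branch above is one of them.

Unsatisfiable (every branch closes)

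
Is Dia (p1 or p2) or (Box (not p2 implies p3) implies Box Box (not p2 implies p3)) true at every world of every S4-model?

Valid

Tableau for the negation not (Dia (p1 or p2) or (Box (not p2 implies p3) implies Box Box (not p2 implies p3))):
1. not (Dia (p1 or p2) or (Box (not p2 implies p3) implies Box Box (not p2 implies p3))), u
2. not Dia (p1 or p2), u
3. not (Box (not p2 implies p3) implies Box Box (not p2 implies p3)), u
4. Box (not p2 implies p3), u
5. not Box Box (not p2 implies p3), u
6. not (p1 or p2), u
7. not p1, u
8. not p2, u
9. not p2 implies p3, u
10. p3, u
11. not Box (not p2 implies p3), v
12. not (p1 or p2), v
13. not p1, v
14. not p2, v
15. not p2 implies p3, v
16. p3, v
17. not (not p2 implies p3), w
18. not p2, w
19. not p3, w
20. not (p1 or p2), w
21. not p1, w
22. not p2 implies p3, w
23. p3, w
Accessibility: uRu, uRv, uRw, vRv, vRw, wRw
Branch closes: p3 and not p3 both at w.
All branches of the negation close; one closing branch shown above.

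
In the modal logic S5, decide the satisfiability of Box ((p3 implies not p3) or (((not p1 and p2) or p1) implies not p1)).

1. Box ((p3 implies not p3) or (((not p1 and p2) or p1) implies not p1)), w0
2. (p3 implies not p3) or (((not p1 and p2) or p1) implies not p1), w0
3. ((not p1 and p2) or p1) implies not p1, w0
4. not p1, w0
Accessibility: w0Rw0

Yes, satisfiable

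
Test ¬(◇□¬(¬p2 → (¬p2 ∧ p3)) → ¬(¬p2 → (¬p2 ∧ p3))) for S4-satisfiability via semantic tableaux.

Satisfiable (open branch found)

1. ¬(◇□¬(¬p2 → (¬p2 ∧ p3)) → ¬(¬p2 → (¬p2 ∧ p3))), 0
2. ◇□¬(¬p2 → (¬p2 ∧ p3)), 0   [¬→-rule on 1]
3. ¬p2 → (¬p2 ∧ p3), 0   [¬→-rule on 1]
4. ¬p2 ∧ p3, 0   [→-rule on 3 (branches; this branch)]
5. ¬p2, 0   [∧-rule on 4]
6. p3, 0   [∧-rule on 4]
7. □¬(¬p2 → (¬p2 ∧ p3)), 1   [◇-rule on 2: fresh world 1, 0R1]
8. ¬(¬p2 → (¬p2 ∧ p3)), 1   [□-rule on 7 via 1R1]
9. ¬p2, 1   [¬→-rule on 8]
10. ¬(¬p2 ∧ p3), 1   [¬→-rule on 8]
11. ¬p3, 1   [¬∧-rule on 10 (branches; this branch)]
Accessibility: 0R0, 0R1, 1R1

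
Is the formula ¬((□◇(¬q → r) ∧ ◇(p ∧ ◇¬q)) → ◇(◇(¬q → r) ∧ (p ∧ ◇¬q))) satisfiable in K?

Unsatisfiable (every branch closes)

1. ¬((□◇(¬q → r) ∧ ◇(p ∧ ◇¬q)) → ◇(◇(¬q → r) ∧ (p ∧ ◇¬q))), u
2. □◇(¬q → r) ∧ ◇(p ∧ ◇¬q), u
3. ¬◇(◇(¬q → r) ∧ (p ∧ ◇¬q)), u
4. □◇(¬q → r), u
5. ◇(p ∧ ◇¬q), u
6. p ∧ ◇¬q, v
7. p, v
8. ◇¬q, v
9. ¬(◇(¬q → r) ∧ (p ∧ ◇¬q)), v
10. ◇(¬q → r), v
11. ¬◇(¬q → r), v
12. ¬q, w
13. ¬(¬q → r), w
14. ¬r, w
15. ¬q → r, x
16. ¬(¬q → r), x
17. ¬q, x
18. ¬r, x
19. r, x
Accessibility: uRv, vRw, vRx
Branch closes: r and ¬r both at x.
All branches of the tableau close; one closing branch shown above.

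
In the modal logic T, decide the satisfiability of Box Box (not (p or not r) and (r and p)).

Unsatisfiable

1. Box Box (not (p or not r) and (r and p)), 0
2. Box (not (p or not r) and (r and p)), 0
3. not (p or not r) and (r and p), 0
4. not (p or not r), 0
5. r and p, 0
6. not p, 0
7. r, 0
8. p, 0
Accessibility: 0R0
Branch closes: p and not p both at 0.
Every branch closes; the branch above is one of them.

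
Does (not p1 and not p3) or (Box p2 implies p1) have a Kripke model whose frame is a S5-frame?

Satisfiable (open branch found)

1. (not p1 and not p3) or (Box p2 implies p1), 0
2. Box p2 implies p1, 0   [or-rule on 1 (branches; this branch)]
3. p1, 0   [implies-rule on 2 (branches; this branch)]
Accessibility: 0R0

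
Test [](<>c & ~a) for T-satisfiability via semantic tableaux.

Satisfiable (open branch found)

1. [](<>c & ~a), u
2. <>c & ~a, u
3. <>c, u
4. ~a, u
5. c, v
6. <>c & ~a, v
7. <>c, v
8. ~a, v
9. c, w
Accessibility: uRu, uRv, vRv, vRw, wRw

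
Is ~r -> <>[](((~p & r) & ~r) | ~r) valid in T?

No, not valid

Tableau for the negation ~(~r -> <>[](((~p & r) & ~r) | ~r)):
1. ~(~r -> <>[](((~p & r) & ~r) | ~r)), u
2. ~r, u
3. ~<>[](((~p & r) & ~r) | ~r), u
4. ~[](((~p & r) & ~r) | ~r), u
5. ~(((~p & r) & ~r) | ~r), v
6. ~((~p & r) & ~r), v
7. r, v
8. ~[](((~p & r) & ~r) | ~r), v
9. ~(((~p & r) & ~r) | ~r), w
10. ~((~p & r) & ~r), w
11. r, w
Accessibility: uRu, uRv, vRv, vRw, wRw
The negation has an open branch (countermodel exists).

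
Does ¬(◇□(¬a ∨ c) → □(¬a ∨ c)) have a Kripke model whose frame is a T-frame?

1. ¬(◇□(¬a ∨ c) → □(¬a ∨ c)), 0
2. ◇□(¬a ∨ c), 0
3. ¬□(¬a ∨ c), 0
4. □(¬a ∨ c), 1
5. ¬a ∨ c, 1
6. c, 1
7. ¬(¬a ∨ c), 2
8. a, 2
9. ¬c, 2
Accessibility: 0R0, 0R1, 0R2, 1R1, 2R2

Satisfiable (open branch found)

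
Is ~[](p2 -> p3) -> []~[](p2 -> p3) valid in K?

Not valid

Tableau for the negation ~(~[](p2 -> p3) -> []~[](p2 -> p3)):
1. ~(~[](p2 -> p3) -> []~[](p2 -> p3)), u
2. ~[](p2 -> p3), u   [~->-rule on 1]
3. ~[]~[](p2 -> p3), u   [~->-rule on 1]
4. ~(p2 -> p3), v   [~[]-rule on 2: fresh world v, uRv]
5. p2, v   [~->-rule on 4]
6. ~p3, v   [~->-rule on 4]
7. [](p2 -> p3), w   [~[]-rule on 3: fresh world w, uRw]
Accessibility: uRv, uRw
The negation has an open branch (countermodel exists).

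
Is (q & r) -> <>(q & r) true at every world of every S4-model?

Tableau for the negation ~((q & r) -> <>(q & r)):
1. ~((q & r) -> <>(q & r)), u
2. q & r, u   [~->-rule on 1]
3. ~<>(q & r), u   [~->-rule on 1]
4. q, u   [&-rule on 2]
5. r, u   [&-rule on 2]
6. ~(q & r), u   [~<>-rule on 3 via uRu]
7. ~r, u   [~&-rule on 6 (branches; this branch)]
Accessibility: uRu
Branch closes: r and ~r both at u.
Every branch of the negation's tableau closes; the branch above is one of them.

Yes, valid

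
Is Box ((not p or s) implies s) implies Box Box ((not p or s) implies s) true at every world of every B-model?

No, not valid

Tableau for the negation not (Box ((not p or s) implies s) implies Box Box ((not p or s) implies s)):
1. not (Box ((not p or s) implies s) implies Box Box ((not p or s) implies s)), w0
2. Box ((not p or s) implies s), w0
3. not Box Box ((not p or s) implies s), w0
4. (not p or s) implies s, w0
5. s, w0
6. not Box ((not p or s) implies s), w1
7. (not p or s) implies s, w1
8. s, w1
9. not ((not p or s) implies s), w2
10. not p or s, w2
11. not s, w2
12. not p, w2
Accessibility: w0Rw0, w0Rw1, w1Rw0, w1Rw1, w1Rw2, w2Rw1, w2Rw2
The negation has an open branch (countermodel exists).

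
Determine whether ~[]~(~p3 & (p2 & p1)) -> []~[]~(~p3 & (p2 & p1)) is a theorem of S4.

Tableau for the negation ~(~[]~(~p3 & (p2 & p1)) -> []~[]~(~p3 & (p2 & p1))):
1. ~(~[]~(~p3 & (p2 & p1)) -> []~[]~(~p3 & (p2 & p1))), w0
2. ~[]~(~p3 & (p2 & p1)), w0
3. ~[]~[]~(~p3 & (p2 & p1)), w0
4. ~p3 & (p2 & p1), w1
5. ~p3, w1
6. p2 & p1, w1
7. p2, w1
8. p1, w1
9. []~(~p3 & (p2 & p1)), w2
10. ~(~p3 & (p2 & p1)), w2
11. ~(p2 & p1), w2
12. ~p1, w2
Accessibility: w0Rw0, w0Rw1, w0Rw2, w1Rw1, w2Rw2
The negation has an open branch (countermodel exists).

Invalid (countermodel exists)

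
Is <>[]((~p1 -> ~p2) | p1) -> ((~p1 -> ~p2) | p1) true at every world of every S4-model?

No, not valid

Tableau for the negation ~(<>[]((~p1 -> ~p2) | p1) -> ((~p1 -> ~p2) | p1)):
1. ~(<>[]((~p1 -> ~p2) | p1) -> ((~p1 -> ~p2) | p1)), u
2. <>[]((~p1 -> ~p2) | p1), u
3. ~((~p1 -> ~p2) | p1), u
4. ~(~p1 -> ~p2), u
5. ~p1, u
6. p2, u
7. []((~p1 -> ~p2) | p1), v
8. (~p1 -> ~p2) | p1, v
9. p1, v
Accessibility: uRu, uRv, vRv
The negation has an open branch (countermodel exists).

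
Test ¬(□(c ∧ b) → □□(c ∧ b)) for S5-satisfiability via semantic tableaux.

Unsatisfiable

1. ¬(□(c ∧ b) → □□(c ∧ b)), u
2. □(c ∧ b), u
3. ¬□□(c ∧ b), u
4. c ∧ b, u
5. c, u
6. b, u
7. ¬□(c ∧ b), v
8. c ∧ b, v
9. c, v
10. b, v
11. ¬(c ∧ b), w
12. c ∧ b, w
13. c, w
14. b, w
15. ¬b, w
Accessibility: uRu, uRv, uRw, vRu, vRv, vRw, wRu, wRv, wRw
Branch closes: b and ¬b both at w.
Every branch closes; the branch above is one of them.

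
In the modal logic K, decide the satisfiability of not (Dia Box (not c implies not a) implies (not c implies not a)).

Satisfiable (open branch found)

1. not (Dia Box (not c implies not a) implies (not c implies not a)), u
2. Dia Box (not c implies not a), u
3. not (not c implies not a), u
4. not c, u
5. a, u
6. Box (not c implies not a), v
Accessibility: uRv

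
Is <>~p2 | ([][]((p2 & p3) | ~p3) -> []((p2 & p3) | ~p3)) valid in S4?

Valid

Tableau for the negation ~(<>~p2 | ([][]((p2 & p3) | ~p3) -> []((p2 & p3) | ~p3))):
1. ~(<>~p2 | ([][]((p2 & p3) | ~p3) -> []((p2 & p3) | ~p3))), w0
2. ~<>~p2, w0
3. ~([][]((p2 & p3) | ~p3) -> []((p2 & p3) | ~p3)), w0
4. [][]((p2 & p3) | ~p3), w0
5. ~[]((p2 & p3) | ~p3), w0
6. p2, w0
7. []((p2 & p3) | ~p3), w0
8. (p2 & p3) | ~p3, w0
9. p2 & p3, w0
10. p3, w0
11. ~((p2 & p3) | ~p3), w1
12. ~(p2 & p3), w1
13. p3, w1
14. p2, w1
15. []((p2 & p3) | ~p3), w1
16. (p2 & p3) | ~p3, w1
17. ~p3, w1
Accessibility: w0Rw0, w0Rw1, w1Rw1
Branch closes: p3 and ~p3 both at w1.
Every branch of the negation's tableau closes; the branch above is one of them.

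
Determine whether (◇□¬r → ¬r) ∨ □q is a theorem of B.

Tableau for the negation ¬((◇□¬r → ¬r) ∨ □q):
1. ¬((◇□¬r → ¬r) ∨ □q), w0
2. ¬(◇□¬r → ¬r), w0
3. ¬□q, w0
4. ◇□¬r, w0
5. r, w0
6. ¬q, w1
7. □¬r, w2
8. ¬r, w0
Accessibility: w0Rw0, w0Rw1, w0Rw2, w1Rw0, w1Rw1, w2Rw0, w2Rw2
Branch closes: r and ¬r both at w0.
Every branch of the negation's tableau closes; the branch above is one of them.

Yes, valid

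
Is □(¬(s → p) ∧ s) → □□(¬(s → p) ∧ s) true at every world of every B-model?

Tableau for the negation ¬(□(¬(s → p) ∧ s) → □□(¬(s → p) ∧ s)):
1. ¬(□(¬(s → p) ∧ s) → □□(¬(s → p) ∧ s)), w0
2. □(¬(s → p) ∧ s), w0
3. ¬□□(¬(s → p) ∧ s), w0
4. ¬(s → p) ∧ s, w0
5. ¬(s → p), w0
6. s, w0
7. ¬p, w0
8. ¬□(¬(s → p) ∧ s), w1
9. ¬(s → p) ∧ s, w1
10. ¬(s → p), w1
11. s, w1
12. ¬p, w1
13. ¬(¬(s → p) ∧ s), w2
14. ¬s, w2
Accessibility: w0Rw0, w0Rw1, w1Rw0, w1Rw1, w1Rw2, w2Rw1, w2Rw2
The negation has an open branch (countermodel exists).

Not valid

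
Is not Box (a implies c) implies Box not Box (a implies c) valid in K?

Invalid (countermodel exists)

Tableau for the negation not (not Box (a implies c) implies Box not Box (a implies c)):
1. not (not Box (a implies c) implies Box not Box (a implies c)), 0
2. not Box (a implies c), 0
3. not Box not Box (a implies c), 0
4. not (a implies c), 1
5. a, 1
6. not c, 1
7. Box (a implies c), 2
Accessibility: 0R1, 0R2
The negation has an open branch (countermodel exists).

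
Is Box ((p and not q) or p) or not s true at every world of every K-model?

Invalid (countermodel exists)

Tableau for the negation not (Box ((p and not q) or p) or not s):
1. not (Box ((p and not q) or p) or not s), u
2. not Box ((p and not q) or p), u   [neg-or-rule on 1]
3. s, u   [neg-or-rule on 1]
4. not ((p and not q) or p), v   [neg-Box-rule on 2: fresh world v, uRv]
5. not (p and not q), v   [neg-or-rule on 4]
6. not p, v   [neg-or-rule on 4]
7. q, v   [neg-and-rule on 5 (branches; this branch)]
Accessibility: uRv
The negation has an open branch (countermodel exists).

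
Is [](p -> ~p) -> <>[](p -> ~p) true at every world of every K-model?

Not valid

Tableau for the negation ~([](p -> ~p) -> <>[](p -> ~p)):
1. ~([](p -> ~p) -> <>[](p -> ~p)), w0
2. [](p -> ~p), w0
3. ~<>[](p -> ~p), w0
The negation has an open branch (countermodel exists).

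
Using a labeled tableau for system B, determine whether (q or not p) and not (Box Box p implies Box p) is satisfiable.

Unsatisfiable

1. (q or not p) and not (Box Box p implies Box p), 0
2. q or not p, 0
3. not (Box Box p implies Box p), 0
4. Box Box p, 0
5. not Box p, 0
6. Box p, 0
7. p, 0
8. q, 0
9. not p, 1
10. Box p, 1
11. p, 1
Accessibility: 0R0, 0R1, 1R0, 1R1
Branch closes: p and not p both at 1.
All branches of the tableau close; one closing branch shown above.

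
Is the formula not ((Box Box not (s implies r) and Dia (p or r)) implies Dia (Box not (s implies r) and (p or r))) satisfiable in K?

1. not ((Box Box not (s implies r) and Dia (p or r)) implies Dia (Box not (s implies r) and (p or r))), u
2. Box Box not (s implies r) and Dia (p or r), u
3. not Dia (Box not (s implies r) and (p or r)), u
4. Box Box not (s implies r), u
5. Dia (p or r), u
6. p or r, v
7. not (Box not (s implies r) and (p or r)), v
8. Box not (s implies r), v
9. r, v
10. not Box not (s implies r), v
11. s implies r, w
12. not (s implies r), w
13. s, w
14. not r, w
15. r, w
Accessibility: uRv, vRw
Branch closes: r and not r both at w.
(One branch shown.) All branches close.

Unsatisfiable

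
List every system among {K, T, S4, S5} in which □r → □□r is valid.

S4-tableau for the negation ¬(□r → □□r):
1. ¬(□r → □□r), 0
2. □r, 0   [¬→-rule on 1]
3. ¬□□r, 0   [¬→-rule on 1]
4. r, 0   [□-rule on 2 via 0R0]
5. ¬□r, 1   [¬□-rule on 3: fresh world 1, 0R1]
6. r, 1   [□-rule on 2 via 0R1]
7. ¬r, 2   [¬□-rule on 5: fresh world 2, 1R2]
8. r, 2   [□-rule on 2 via 0R2]
Accessibility: 0R0, 0R1, 0R2, 1R1, 1R2, 2R2
Branch closes: r and ¬r both at 2.
Every branch closes (one shown): valid in S4, hence also in S5 (every theorem of S4 is a theorem of S5).
T-tableau for the negation ¬(□r → □□r):
1. ¬(□r → □□r), 0
2. □r, 0   [¬→-rule on 1]
3. ¬□□r, 0   [¬→-rule on 1]
4. r, 0   [□-rule on 2 via 0R0]
5. ¬□r, 1   [¬□-rule on 3: fresh world 1, 0R1]
6. r, 1   [□-rule on 2 via 0R1]
7. ¬r, 2   [¬□-rule on 5: fresh world 2, 1R2]
Accessibility: 0R0, 0R1, 1R1, 1R2, 2R2
Complete open branch: countermodel on a T-frame, so not valid in T, nor in K (the same frame is also a K-frame).

S4, S5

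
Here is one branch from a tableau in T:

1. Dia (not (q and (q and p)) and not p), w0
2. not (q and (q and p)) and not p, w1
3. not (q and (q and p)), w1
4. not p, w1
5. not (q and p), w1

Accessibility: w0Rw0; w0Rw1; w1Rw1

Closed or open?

Open

No world carries both an atom and its negation.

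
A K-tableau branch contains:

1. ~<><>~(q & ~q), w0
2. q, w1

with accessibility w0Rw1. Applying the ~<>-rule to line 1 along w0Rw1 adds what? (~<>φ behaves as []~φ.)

~<>~(q & ~q), w1

~<>φ behaves as []~φ: propagate the negated body to each accessible world.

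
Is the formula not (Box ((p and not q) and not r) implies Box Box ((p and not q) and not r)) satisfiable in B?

1. not (Box ((p and not q) and not r) implies Box Box ((p and not q) and not r)), w0
2. Box ((p and not q) and not r), w0
3. not Box Box ((p and not q) and not r), w0
4. (p and not q) and not r, w0
5. p and not q, w0
6. not r, w0
7. p, w0
8. not q, w0
9. not Box ((p and not q) and not r), w1
10. (p and not q) and not r, w1
11. p and not q, w1
12. not r, w1
13. p, w1
14. not q, w1
15. not ((p and not q) and not r), w2
16. r, w2
Accessibility: w0Rw0, w0Rw1, w1Rw0, w1Rw1, w1Rw2, w2Rw1, w2Rw2

Satisfiable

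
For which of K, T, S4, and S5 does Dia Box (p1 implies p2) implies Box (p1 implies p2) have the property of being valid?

S5-tableau for the negation not (Dia Box (p1 implies p2) implies Box (p1 implies p2)):
1. not (Dia Box (p1 implies p2) implies Box (p1 implies p2)), u
2. Dia Box (p1 implies p2), u
3. not Box (p1 implies p2), u
4. Box (p1 implies p2), v
5. p1 implies p2, u
6. p1 implies p2, v
7. p2, u
8. p2, v
9. not (p1 implies p2), w
10. p1, w
11. not p2, w
12. p1 implies p2, w
13. p2, w
Accessibility: uRu, uRv, uRw, vRu, vRv, vRw, wRu, wRv, wRw
Branch closes: p2 and not p2 both at w.
Every branch closes (one shown): valid in S5.
S4-tableau for the negation not (Dia Box (p1 implies p2) implies Box (p1 implies p2)):
1. not (Dia Box (p1 implies p2) implies Box (p1 implies p2)), u
2. Dia Box (p1 implies p2), u
3. not Box (p1 implies p2), u
4. Box (p1 implies p2), v
5. p1 implies p2, v
6. p2, v
7. not (p1 implies p2), w
8. p1, w
9. not p2, w
Accessibility: uRu, uRv, uRw, vRv, wRw
Complete open branch: countermodel on an S4-frame, so not valid in S4, nor in K, T (the same frame is also a K-frame and a T-frame).

S5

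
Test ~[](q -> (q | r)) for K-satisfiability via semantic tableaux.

No, unsatisfiable

1. ~[](q -> (q | r)), u
2. ~(q -> (q | r)), v
3. q, v
4. ~(q | r), v
5. ~q, v
6. ~r, v
Accessibility: uRv
Branch closes: q and ~q both at v.
Every branch closes; the branch above is one of them.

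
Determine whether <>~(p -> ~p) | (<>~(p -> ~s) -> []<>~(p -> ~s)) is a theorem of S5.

Tableau for the negation ~(<>~(p -> ~p) | (<>~(p -> ~s) -> []<>~(p -> ~s))):
1. ~(<>~(p -> ~p) | (<>~(p -> ~s) -> []<>~(p -> ~s))), u
2. ~<>~(p -> ~p), u
3. ~(<>~(p -> ~s) -> []<>~(p -> ~s)), u
4. <>~(p -> ~s), u
5. ~[]<>~(p -> ~s), u
6. p -> ~p, u
7. ~p, u
8. ~(p -> ~s), v
9. p, v
10. s, v
11. p -> ~p, v
12. ~p, v
Accessibility: uRu, uRv, vRu, vRv
Branch closes: p and ~p both at v.
Every branch of the negation's tableau closes; the branch above is one of them.

Yes, valid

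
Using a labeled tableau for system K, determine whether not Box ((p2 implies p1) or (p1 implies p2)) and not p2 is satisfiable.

Unsatisfiable (every branch closes)

1. not Box ((p2 implies p1) or (p1 implies p2)) and not p2, 0
2. not Box ((p2 implies p1) or (p1 implies p2)), 0   [and-rule on 1]
3. not p2, 0   [and-rule on 1]
4. not ((p2 implies p1) or (p1 implies p2)), 1   [neg-Box-rule on 2: fresh world 1, 0R1]
5. not (p2 implies p1), 1   [neg-or-rule on 4]
6. not (p1 implies p2), 1   [neg-or-rule on 4]
7. p2, 1   [neg-implies-rule on 5]
8. not p1, 1   [neg-implies-rule on 5]
9. p1, 1   [neg-implies-rule on 6]
10. not p2, 1   [neg-implies-rule on 6]
Accessibility: 0R1
Branch closes: p1 and not p1 both at 1.
Every branch closes; the branch above is one of them.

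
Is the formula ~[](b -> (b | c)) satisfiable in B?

1. ~[](b -> (b | c)), u
2. ~(b -> (b | c)), v   [~[]-rule on 1: fresh world v, uRv]
3. b, v   [~->-rule on 2]
4. ~(b | c), v   [~->-rule on 2]
5. ~b, v   [~|-rule on 4]
6. ~c, v   [~|-rule on 4]
Accessibility: uRu, uRv, vRu, vRv
Branch closes: b and ~b both at v.
Every branch closes; the branch above is one of them.

Unsatisfiable (every branch closes)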